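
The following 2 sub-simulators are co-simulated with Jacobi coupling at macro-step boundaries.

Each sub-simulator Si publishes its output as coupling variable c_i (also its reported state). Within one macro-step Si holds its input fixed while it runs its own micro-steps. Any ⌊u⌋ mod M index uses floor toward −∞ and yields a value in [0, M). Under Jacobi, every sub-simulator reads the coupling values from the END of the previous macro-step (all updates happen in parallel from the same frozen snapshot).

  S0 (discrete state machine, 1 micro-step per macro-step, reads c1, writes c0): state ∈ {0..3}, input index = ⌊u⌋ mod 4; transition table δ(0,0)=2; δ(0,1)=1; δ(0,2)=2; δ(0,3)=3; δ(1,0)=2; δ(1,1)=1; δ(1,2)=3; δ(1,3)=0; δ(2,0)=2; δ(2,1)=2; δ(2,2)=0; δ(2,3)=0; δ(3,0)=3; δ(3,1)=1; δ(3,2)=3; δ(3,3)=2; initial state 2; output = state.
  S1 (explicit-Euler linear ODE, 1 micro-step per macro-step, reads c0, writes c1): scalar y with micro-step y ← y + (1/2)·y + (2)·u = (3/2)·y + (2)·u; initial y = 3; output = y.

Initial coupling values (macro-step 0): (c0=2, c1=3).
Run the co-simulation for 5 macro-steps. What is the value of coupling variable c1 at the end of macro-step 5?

macro 1: S0 reads c1=3 → after 1×micro: 0; S1 reads c0=2 → after 1×micro: 17/2 ⇒ (c0=0, c1=17/2)
macro 2: S0 reads c1=17/2 → after 1×micro: 2; S1 reads c0=0 → after 1×micro: 51/4 ⇒ (c0=2, c1=51/4)
macro 3: S0 reads c1=51/4 → after 1×micro: 2; S1 reads c0=2 → after 1×micro: 185/8 ⇒ (c0=2, c1=185/8)
macro 4: S0 reads c1=185/8 → after 1×micro: 0; S1 reads c0=2 → after 1×micro: 619/16 ⇒ (c0=0, c1=619/16)
macro 5: S0 reads c1=619/16 → after 1×micro: 2; S1 reads c0=0 → after 1×micro: 1857/32 ⇒ (c0=2, c1=1857/32)

c1 at macro-step 5 = 1857/32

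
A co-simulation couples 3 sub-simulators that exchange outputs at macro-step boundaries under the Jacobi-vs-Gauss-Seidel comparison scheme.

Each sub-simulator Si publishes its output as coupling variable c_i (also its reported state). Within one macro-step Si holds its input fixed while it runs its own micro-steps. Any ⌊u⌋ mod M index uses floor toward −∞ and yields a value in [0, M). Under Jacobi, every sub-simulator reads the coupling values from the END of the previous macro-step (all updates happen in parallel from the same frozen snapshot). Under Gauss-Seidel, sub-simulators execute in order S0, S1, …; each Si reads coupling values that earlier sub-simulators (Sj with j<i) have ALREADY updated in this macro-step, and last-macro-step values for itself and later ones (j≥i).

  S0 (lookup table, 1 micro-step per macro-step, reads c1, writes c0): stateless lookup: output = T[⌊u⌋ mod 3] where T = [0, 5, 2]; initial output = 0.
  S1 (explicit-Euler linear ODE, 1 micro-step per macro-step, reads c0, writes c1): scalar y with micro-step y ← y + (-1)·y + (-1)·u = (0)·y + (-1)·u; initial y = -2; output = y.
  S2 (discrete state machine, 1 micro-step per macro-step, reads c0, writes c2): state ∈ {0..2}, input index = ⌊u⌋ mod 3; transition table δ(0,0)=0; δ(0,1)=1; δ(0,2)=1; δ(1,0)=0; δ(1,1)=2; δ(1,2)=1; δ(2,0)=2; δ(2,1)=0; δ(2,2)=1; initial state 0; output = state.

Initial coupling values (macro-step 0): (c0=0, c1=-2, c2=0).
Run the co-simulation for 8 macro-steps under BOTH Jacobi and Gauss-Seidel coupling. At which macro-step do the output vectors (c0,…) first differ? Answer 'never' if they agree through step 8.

[Jacobi] macro 1: S0 reads c1=-2 → after 1×micro: 5; S1 reads c0=0 → after 1×micro: 0; S2 reads c0=0 → after 1×micro: 0 ⇒ (c0=5, c1=0, c2=0)
[Jacobi] macro 2: S0 reads c1=0 → after 1×micro: 0; S1 reads c0=5 → after 1×micro: -5; S2 reads c0=5 → after 1×micro: 1 ⇒ (c0=0, c1=-5, c2=1)
[Jacobi] macro 3: S0 reads c1=-5 → after 1×micro: 5; S1 reads c0=0 → after 1×micro: 0; S2 reads c0=0 → after 1×micro: 0 ⇒ (c0=5, c1=0, c2=0)
[Jacobi] macro 4: S0 reads c1=0 → after 1×micro: 0; S1 reads c0=5 → after 1×micro: -5; S2 reads c0=5 → after 1×micro: 1 ⇒ (c0=0, c1=-5, c2=1)
[Jacobi] macro 5: S0 reads c1=-5 → after 1×micro: 5; S1 reads c0=0 → after 1×micro: 0; S2 reads c0=0 → after 1×micro: 0 ⇒ (c0=5, c1=0, c2=0)
[Jacobi] macro 6: S0 reads c1=0 → after 1×micro: 0; S1 reads c0=5 → after 1×micro: -5; S2 reads c0=5 → after 1×micro: 1 ⇒ (c0=0, c1=-5, c2=1)
[Jacobi] macro 7: S0 reads c1=-5 → after 1×micro: 5; S1 reads c0=0 → after 1×micro: 0; S2 reads c0=0 → after 1×micro: 0 ⇒ (c0=5, c1=0, c2=0)
[Jacobi] macro 8: S0 reads c1=0 → after 1×micro: 0; S1 reads c0=5 → after 1×micro: -5; S2 reads c0=5 → after 1×micro: 1 ⇒ (c0=0, c1=-5, c2=1)
[Gauss-Seidel] macro 1: S0 reads c1=-2 → after 1×micro: 5; S1 reads c0=5 → after 1×micro: -5; S2 reads c0=5 → after 1×micro: 1 ⇒ (c0=5, c1=-5, c2=1)
[Gauss-Seidel] macro 2: S0 reads c1=-5 → after 1×micro: 5; S1 reads c0=5 → after 1×micro: -5; S2 reads c0=5 → after 1×micro: 1 ⇒ (c0=5, c1=-5, c2=1)
[Gauss-Seidel] macro 3: S0 reads c1=-5 → after 1×micro: 5; S1 reads c0=5 → after 1×micro: -5; S2 reads c0=5 → after 1×micro: 1 ⇒ (c0=5, c1=-5, c2=1)
[Gauss-Seidel] macro 4: S0 reads c1=-5 → after 1×micro: 5; S1 reads c0=5 → after 1×micro: -5; S2 reads c0=5 → after 1×micro: 1 ⇒ (c0=5, c1=-5, c2=1)
[Gauss-Seidel] macro 5: S0 reads c1=-5 → after 1×micro: 5; S1 reads c0=5 → after 1×micro: -5; S2 reads c0=5 → after 1×micro: 1 ⇒ (c0=5, c1=-5, c2=1)
[Gauss-Seidel] macro 6: S0 reads c1=-5 → after 1×micro: 5; S1 reads c0=5 → after 1×micro: -5; S2 reads c0=5 → after 1×micro: 1 ⇒ (c0=5, c1=-5, c2=1)
[Gauss-Seidel] macro 7: S0 reads c1=-5 → after 1×micro: 5; S1 reads c0=5 → after 1×micro: -5; S2 reads c0=5 → after 1×micro: 1 ⇒ (c0=5, c1=-5, c2=1)
[Gauss-Seidel] macro 8: S0 reads c1=-5 → after 1×micro: 5; S1 reads c0=5 → after 1×micro: -5; S2 reads c0=5 → after 1×micro: 1 ⇒ (c0=5, c1=-5, c2=1)

first divergence at macro-step: 1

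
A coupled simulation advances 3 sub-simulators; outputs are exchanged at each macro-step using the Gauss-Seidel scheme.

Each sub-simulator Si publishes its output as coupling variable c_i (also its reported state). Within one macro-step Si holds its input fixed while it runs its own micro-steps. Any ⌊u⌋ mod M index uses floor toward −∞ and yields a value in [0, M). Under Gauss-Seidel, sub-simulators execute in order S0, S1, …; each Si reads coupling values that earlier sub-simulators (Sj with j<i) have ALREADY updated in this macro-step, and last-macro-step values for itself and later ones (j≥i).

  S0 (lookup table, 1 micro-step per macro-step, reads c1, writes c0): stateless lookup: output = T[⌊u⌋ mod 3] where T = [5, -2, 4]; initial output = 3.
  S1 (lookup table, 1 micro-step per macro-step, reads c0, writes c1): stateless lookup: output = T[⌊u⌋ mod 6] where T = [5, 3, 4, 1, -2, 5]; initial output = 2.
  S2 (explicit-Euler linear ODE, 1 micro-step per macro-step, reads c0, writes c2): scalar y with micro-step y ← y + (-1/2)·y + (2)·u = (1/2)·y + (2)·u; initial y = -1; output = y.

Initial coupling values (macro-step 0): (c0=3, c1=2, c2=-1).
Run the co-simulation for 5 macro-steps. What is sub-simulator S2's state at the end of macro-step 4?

S2 state at macro-step 4 = -97/16

macro 1: S0 reads c1=2 → after 1×micro: 4; S1 reads c0=4 → after 1×micro: -2; S2 reads c0=4 → after 1×micro: 15/2 ⇒ (c0=4, c1=-2, c2=15/2)
macro 2: S0 reads c1=-2 → after 1×micro: -2; S1 reads c0=-2 → after 1×micro: -2; S2 reads c0=-2 → after 1×micro: -1/4 ⇒ (c0=-2, c1=-2, c2=-1/4)
macro 3: S0 reads c1=-2 → after 1×micro: -2; S1 reads c0=-2 → after 1×micro: -2; S2 reads c0=-2 → after 1×micro: -33/8 ⇒ (c0=-2, c1=-2, c2=-33/8)
macro 4: S0 reads c1=-2 → after 1×micro: -2; S1 reads c0=-2 → after 1×micro: -2; S2 reads c0=-2 → after 1×micro: -97/16 ⇒ (c0=-2, c1=-2, c2=-97/16)
macro 5: S0 reads c1=-2 → after 1×micro: -2; S1 reads c0=-2 → after 1×micro: -2; S2 reads c0=-2 → after 1×micro: -225/32 ⇒ (c0=-2, c1=-2, c2=-225/32)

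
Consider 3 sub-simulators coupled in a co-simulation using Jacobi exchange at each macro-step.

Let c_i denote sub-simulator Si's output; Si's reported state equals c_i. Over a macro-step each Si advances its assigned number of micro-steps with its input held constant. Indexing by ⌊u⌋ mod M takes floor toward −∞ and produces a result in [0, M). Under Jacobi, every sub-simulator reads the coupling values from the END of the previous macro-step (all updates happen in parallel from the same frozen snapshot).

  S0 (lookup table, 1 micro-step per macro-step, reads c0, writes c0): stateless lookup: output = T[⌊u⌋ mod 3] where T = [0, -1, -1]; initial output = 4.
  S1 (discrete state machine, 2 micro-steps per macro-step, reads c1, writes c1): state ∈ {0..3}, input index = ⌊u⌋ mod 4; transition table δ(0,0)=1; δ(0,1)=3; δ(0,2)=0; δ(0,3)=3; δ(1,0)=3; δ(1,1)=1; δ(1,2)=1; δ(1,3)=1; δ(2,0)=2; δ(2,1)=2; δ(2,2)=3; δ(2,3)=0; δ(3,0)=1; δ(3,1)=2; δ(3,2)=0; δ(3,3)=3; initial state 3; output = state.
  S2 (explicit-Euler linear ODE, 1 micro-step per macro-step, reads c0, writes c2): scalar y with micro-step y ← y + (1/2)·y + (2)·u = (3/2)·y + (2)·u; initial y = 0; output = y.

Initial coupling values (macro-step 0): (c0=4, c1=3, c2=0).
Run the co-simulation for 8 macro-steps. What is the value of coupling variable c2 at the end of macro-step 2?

macro 1: S0 reads c0=4 → after 1×micro: -1; S1 reads c1=3 → after 2×micro: 3; S2 reads c0=4 → after 1×micro: 8 ⇒ (c0=-1, c1=3, c2=8)
macro 2: S0 reads c0=-1 → after 1×micro: -1; S1 reads c1=3 → after 2×micro: 3; S2 reads c0=-1 → after 1×micro: 10 ⇒ (c0=-1, c1=3, c2=10)
macro 3: S0 reads c0=-1 → after 1×micro: -1; S1 reads c1=3 → after 2×micro: 3; S2 reads c0=-1 → after 1×micro: 13 ⇒ (c0=-1, c1=3, c2=13)
macro 4: S0 reads c0=-1 → after 1×micro: -1; S1 reads c1=3 → after 2×micro: 3; S2 reads c0=-1 → after 1×micro: 35/2 ⇒ (c0=-1, c1=3, c2=35/2)
macro 5: S0 reads c0=-1 → after 1×micro: -1; S1 reads c1=3 → after 2×micro: 3; S2 reads c0=-1 → after 1×micro: 97/4 ⇒ (c0=-1, c1=3, c2=97/4)
macro 6: S0 reads c0=-1 → after 1×micro: -1; S1 reads c1=3 → after 2×micro: 3; S2 reads c0=-1 → after 1×micro: 275/8 ⇒ (c0=-1, c1=3, c2=275/8)
macro 7: S0 reads c0=-1 → after 1×micro: -1; S1 reads c1=3 → after 2×micro: 3; S2 reads c0=-1 → after 1×micro: 793/16 ⇒ (c0=-1, c1=3, c2=793/16)
macro 8: S0 reads c0=-1 → after 1×micro: -1; S1 reads c1=3 → after 2×micro: 3; S2 reads c0=-1 → after 1×micro: 2315/32 ⇒ (c0=-1, c1=3, c2=2315/32)

c2 at macro-step 2 = 10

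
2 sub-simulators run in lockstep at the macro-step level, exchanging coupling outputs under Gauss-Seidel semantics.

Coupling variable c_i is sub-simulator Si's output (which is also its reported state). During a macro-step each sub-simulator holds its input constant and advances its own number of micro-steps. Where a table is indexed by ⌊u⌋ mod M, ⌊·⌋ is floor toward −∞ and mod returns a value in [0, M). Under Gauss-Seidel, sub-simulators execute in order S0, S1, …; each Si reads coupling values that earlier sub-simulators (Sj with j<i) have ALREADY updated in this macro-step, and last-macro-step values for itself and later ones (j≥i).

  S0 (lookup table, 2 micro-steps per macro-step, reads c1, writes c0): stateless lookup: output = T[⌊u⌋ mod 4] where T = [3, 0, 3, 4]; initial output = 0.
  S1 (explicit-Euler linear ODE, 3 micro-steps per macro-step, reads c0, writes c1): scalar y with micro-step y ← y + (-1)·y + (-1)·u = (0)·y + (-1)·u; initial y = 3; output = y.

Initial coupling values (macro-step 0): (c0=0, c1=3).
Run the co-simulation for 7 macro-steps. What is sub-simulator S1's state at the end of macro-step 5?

macro 1: S0 reads c1=3 → after 2×micro: 4; S1 reads c0=4 → after 3×micro: -4 ⇒ (c0=4, c1=-4)
macro 2: S0 reads c1=-4 → after 2×micro: 3; S1 reads c0=3 → after 3×micro: -3 ⇒ (c0=3, c1=-3)
macro 3: S0 reads c1=-3 → after 2×micro: 0; S1 reads c0=0 → after 3×micro: 0 ⇒ (c0=0, c1=0)
macro 4: S0 reads c1=0 → after 2×micro: 3; S1 reads c0=3 → after 3×micro: -3 ⇒ (c0=3, c1=-3)
macro 5: S0 reads c1=-3 → after 2×micro: 0; S1 reads c0=0 → after 3×micro: 0 ⇒ (c0=0, c1=0)
macro 6: S0 reads c1=0 → after 2×micro: 3; S1 reads c0=3 → after 3×micro: -3 ⇒ (c0=3, c1=-3)
macro 7: S0 reads c1=-3 → after 2×micro: 0; S1 reads c0=0 → after 3×micro: 0 ⇒ (c0=0, c1=0)

S1 state at macro-step 5 = 0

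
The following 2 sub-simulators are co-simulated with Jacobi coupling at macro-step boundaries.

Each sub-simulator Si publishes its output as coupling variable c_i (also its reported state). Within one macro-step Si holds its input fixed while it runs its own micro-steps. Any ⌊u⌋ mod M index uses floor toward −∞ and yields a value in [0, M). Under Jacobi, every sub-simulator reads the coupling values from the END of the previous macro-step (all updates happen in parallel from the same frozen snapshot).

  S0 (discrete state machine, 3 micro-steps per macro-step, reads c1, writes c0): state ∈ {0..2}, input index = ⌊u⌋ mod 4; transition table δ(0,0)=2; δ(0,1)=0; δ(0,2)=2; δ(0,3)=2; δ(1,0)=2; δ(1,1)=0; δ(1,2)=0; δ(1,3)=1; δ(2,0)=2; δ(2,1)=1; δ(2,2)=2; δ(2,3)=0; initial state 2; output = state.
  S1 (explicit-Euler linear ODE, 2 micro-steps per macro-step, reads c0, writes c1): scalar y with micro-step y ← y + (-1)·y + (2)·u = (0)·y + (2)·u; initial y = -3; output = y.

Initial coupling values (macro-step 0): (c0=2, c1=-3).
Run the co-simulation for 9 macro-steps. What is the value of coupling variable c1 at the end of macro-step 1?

c1 at macro-step 1 = 4

macro 1: S0 reads c1=-3 → after 3×micro: 0; S1 reads c0=2 → after 2×micro: 4 ⇒ (c0=0, c1=4)
macro 2: S0 reads c1=4 → after 3×micro: 2; S1 reads c0=0 → after 2×micro: 0 ⇒ (c0=2, c1=0)
macro 3: S0 reads c1=0 → after 3×micro: 2; S1 reads c0=2 → after 2×micro: 4 ⇒ (c0=2, c1=4)
macro 4: S0 reads c1=4 → after 3×micro: 2; S1 reads c0=2 → after 2×micro: 4 ⇒ (c0=2, c1=4)
macro 5: S0 reads c1=4 → after 3×micro: 2; S1 reads c0=2 → after 2×micro: 4 ⇒ (c0=2, c1=4)
macro 6: S0 reads c1=4 → after 3×micro: 2; S1 reads c0=2 → after 2×micro: 4 ⇒ (c0=2, c1=4)
macro 7: S0 reads c1=4 → after 3×micro: 2; S1 reads c0=2 → after 2×micro: 4 ⇒ (c0=2, c1=4)
macro 8: S0 reads c1=4 → after 3×micro: 2; S1 reads c0=2 → after 2×micro: 4 ⇒ (c0=2, c1=4)
macro 9: S0 reads c1=4 → after 3×micro: 2; S1 reads c0=2 → after 2×micro: 4 ⇒ (c0=2, c1=4)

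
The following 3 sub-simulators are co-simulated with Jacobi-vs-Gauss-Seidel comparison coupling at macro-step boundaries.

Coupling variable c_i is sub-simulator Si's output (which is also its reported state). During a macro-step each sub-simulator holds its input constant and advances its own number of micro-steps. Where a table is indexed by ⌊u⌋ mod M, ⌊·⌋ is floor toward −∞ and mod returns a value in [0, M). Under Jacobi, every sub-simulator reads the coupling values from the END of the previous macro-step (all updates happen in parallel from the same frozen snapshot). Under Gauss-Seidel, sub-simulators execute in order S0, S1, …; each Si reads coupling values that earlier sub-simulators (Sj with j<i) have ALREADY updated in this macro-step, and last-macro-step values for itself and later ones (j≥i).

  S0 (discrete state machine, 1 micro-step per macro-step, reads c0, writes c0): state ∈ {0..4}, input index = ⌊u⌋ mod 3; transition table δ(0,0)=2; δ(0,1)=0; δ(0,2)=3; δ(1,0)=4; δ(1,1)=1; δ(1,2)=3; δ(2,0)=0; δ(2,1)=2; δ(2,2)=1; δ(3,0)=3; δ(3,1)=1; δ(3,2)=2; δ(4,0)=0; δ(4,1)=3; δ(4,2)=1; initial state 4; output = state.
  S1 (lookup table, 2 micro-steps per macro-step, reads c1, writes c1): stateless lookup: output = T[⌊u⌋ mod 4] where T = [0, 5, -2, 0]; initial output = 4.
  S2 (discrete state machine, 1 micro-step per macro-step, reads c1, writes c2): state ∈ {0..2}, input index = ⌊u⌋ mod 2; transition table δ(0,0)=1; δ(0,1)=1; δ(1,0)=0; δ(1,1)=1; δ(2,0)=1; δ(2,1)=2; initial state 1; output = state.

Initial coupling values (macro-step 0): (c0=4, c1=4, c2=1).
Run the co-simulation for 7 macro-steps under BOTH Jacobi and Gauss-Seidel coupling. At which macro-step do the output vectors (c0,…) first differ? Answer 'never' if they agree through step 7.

[Jacobi] macro 1: S0 reads c0=4 → after 1×micro: 3; S1 reads c1=4 → after 2×micro: 0; S2 reads c1=4 → after 1×micro: 0 ⇒ (c0=3, c1=0, c2=0)
[Jacobi] macro 2: S0 reads c0=3 → after 1×micro: 3; S1 reads c1=0 → after 2×micro: 0; S2 reads c1=0 → after 1×micro: 1 ⇒ (c0=3, c1=0, c2=1)
[Jacobi] macro 3: S0 reads c0=3 → after 1×micro: 3; S1 reads c1=0 → after 2×micro: 0; S2 reads c1=0 → after 1×micro: 0 ⇒ (c0=3, c1=0, c2=0)
[Jacobi] macro 4: S0 reads c0=3 → after 1×micro: 3; S1 reads c1=0 → after 2×micro: 0; S2 reads c1=0 → after 1×micro: 1 ⇒ (c0=3, c1=0, c2=1)
[Jacobi] macro 5: S0 reads c0=3 → after 1×micro: 3; S1 reads c1=0 → after 2×micro: 0; S2 reads c1=0 → after 1×micro: 0 ⇒ (c0=3, c1=0, c2=0)
[Jacobi] macro 6: S0 reads c0=3 → after 1×micro: 3; S1 reads c1=0 → after 2×micro: 0; S2 reads c1=0 → after 1×micro: 1 ⇒ (c0=3, c1=0, c2=1)
[Jacobi] macro 7: S0 reads c0=3 → after 1×micro: 3; S1 reads c1=0 → after 2×micro: 0; S2 reads c1=0 → after 1×micro: 0 ⇒ (c0=3, c1=0, c2=0)
[Gauss-Seidel] macro 1: S0 reads c0=4 → after 1×micro: 3; S1 reads c1=4 → after 2×micro: 0; S2 reads c1=0 → after 1×micro: 0 ⇒ (c0=3, c1=0, c2=0)
[Gauss-Seidel] macro 2: S0 reads c0=3 → after 1×micro: 3; S1 reads c1=0 → after 2×micro: 0; S2 reads c1=0 → after 1×micro: 1 ⇒ (c0=3, c1=0, c2=1)
[Gauss-Seidel] macro 3: S0 reads c0=3 → after 1×micro: 3; S1 reads c1=0 → after 2×micro: 0; S2 reads c1=0 → after 1×micro: 0 ⇒ (c0=3, c1=0, c2=0)
[Gauss-Seidel] macro 4: S0 reads c0=3 → after 1×micro: 3; S1 reads c1=0 → after 2×micro: 0; S2 reads c1=0 → after 1×micro: 1 ⇒ (c0=3, c1=0, c2=1)
[Gauss-Seidel] macro 5: S0 reads c0=3 → after 1×micro: 3; S1 reads c1=0 → after 2×micro: 0; S2 reads c1=0 → after 1×micro: 0 ⇒ (c0=3, c1=0, c2=0)
[Gauss-Seidel] macro 6: S0 reads c0=3 → after 1×micro: 3; S1 reads c1=0 → after 2×micro: 0; S2 reads c1=0 → after 1×micro: 1 ⇒ (c0=3, c1=0, c2=1)
[Gauss-Seidel] macro 7: S0 reads c0=3 → after 1×micro: 3; S1 reads c1=0 → after 2×micro: 0; S2 reads c1=0 → after 1×micro: 0 ⇒ (c0=3, c1=0, c2=0)

first divergence at macro-step: never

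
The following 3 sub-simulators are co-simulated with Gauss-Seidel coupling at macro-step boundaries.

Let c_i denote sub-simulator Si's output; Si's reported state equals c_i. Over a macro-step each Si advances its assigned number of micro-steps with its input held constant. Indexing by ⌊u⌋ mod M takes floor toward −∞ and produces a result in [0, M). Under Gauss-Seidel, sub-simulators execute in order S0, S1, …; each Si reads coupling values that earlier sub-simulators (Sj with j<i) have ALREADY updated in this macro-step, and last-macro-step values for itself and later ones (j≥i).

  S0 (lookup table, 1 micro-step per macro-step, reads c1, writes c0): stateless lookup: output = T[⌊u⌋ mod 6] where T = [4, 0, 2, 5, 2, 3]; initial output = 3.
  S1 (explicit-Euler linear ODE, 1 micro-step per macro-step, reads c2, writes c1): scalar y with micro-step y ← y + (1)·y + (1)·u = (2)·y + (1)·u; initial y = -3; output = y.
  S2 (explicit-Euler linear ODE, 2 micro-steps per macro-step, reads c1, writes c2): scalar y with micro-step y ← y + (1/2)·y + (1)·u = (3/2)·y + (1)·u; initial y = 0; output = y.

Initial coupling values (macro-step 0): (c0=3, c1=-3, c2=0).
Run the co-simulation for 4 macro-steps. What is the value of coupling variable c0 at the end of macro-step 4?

c0 at macro-step 4 = 4

macro 1: S0 reads c1=-3 → after 1×micro: 5; S1 reads c2=0 → after 1×micro: -6; S2 reads c1=-6 → after 2×micro: -15 ⇒ (c0=5, c1=-6, c2=-15)
macro 2: S0 reads c1=-6 → after 1×micro: 4; S1 reads c2=-15 → after 1×micro: -27; S2 reads c1=-27 → after 2×micro: -405/4 ⇒ (c0=4, c1=-27, c2=-405/4)
macro 3: S0 reads c1=-27 → after 1×micro: 5; S1 reads c2=-405/4 → after 1×micro: -621/4; S2 reads c1=-621/4 → after 2×micro: -9855/16 ⇒ (c0=5, c1=-621/4, c2=-9855/16)
macro 4: S0 reads c1=-621/4 → after 1×micro: 4; S1 reads c2=-9855/16 → after 1×micro: -14823/16; S2 reads c1=-14823/16 → after 2×micro: -236925/64 ⇒ (c0=4, c1=-14823/16, c2=-236925/64)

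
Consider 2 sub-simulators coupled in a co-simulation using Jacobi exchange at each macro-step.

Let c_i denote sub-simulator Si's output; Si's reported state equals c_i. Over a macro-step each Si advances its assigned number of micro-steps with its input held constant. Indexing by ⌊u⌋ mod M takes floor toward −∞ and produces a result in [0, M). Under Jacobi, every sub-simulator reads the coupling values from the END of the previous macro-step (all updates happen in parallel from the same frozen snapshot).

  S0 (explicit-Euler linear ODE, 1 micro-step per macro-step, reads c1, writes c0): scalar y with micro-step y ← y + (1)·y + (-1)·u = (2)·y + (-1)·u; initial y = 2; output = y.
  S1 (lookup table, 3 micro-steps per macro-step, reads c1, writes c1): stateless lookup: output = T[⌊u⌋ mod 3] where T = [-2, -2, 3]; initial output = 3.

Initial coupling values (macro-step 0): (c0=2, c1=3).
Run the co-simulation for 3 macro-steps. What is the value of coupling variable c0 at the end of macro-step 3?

c0 at macro-step 3 = 10

macro 1: S0 reads c1=3 → after 1×micro: 1; S1 reads c1=3 → after 3×micro: -2 ⇒ (c0=1, c1=-2)
macro 2: S0 reads c1=-2 → after 1×micro: 4; S1 reads c1=-2 → after 3×micro: -2 ⇒ (c0=4, c1=-2)
macro 3: S0 reads c1=-2 → after 1×micro: 10; S1 reads c1=-2 → after 3×micro: -2 ⇒ (c0=10, c1=-2)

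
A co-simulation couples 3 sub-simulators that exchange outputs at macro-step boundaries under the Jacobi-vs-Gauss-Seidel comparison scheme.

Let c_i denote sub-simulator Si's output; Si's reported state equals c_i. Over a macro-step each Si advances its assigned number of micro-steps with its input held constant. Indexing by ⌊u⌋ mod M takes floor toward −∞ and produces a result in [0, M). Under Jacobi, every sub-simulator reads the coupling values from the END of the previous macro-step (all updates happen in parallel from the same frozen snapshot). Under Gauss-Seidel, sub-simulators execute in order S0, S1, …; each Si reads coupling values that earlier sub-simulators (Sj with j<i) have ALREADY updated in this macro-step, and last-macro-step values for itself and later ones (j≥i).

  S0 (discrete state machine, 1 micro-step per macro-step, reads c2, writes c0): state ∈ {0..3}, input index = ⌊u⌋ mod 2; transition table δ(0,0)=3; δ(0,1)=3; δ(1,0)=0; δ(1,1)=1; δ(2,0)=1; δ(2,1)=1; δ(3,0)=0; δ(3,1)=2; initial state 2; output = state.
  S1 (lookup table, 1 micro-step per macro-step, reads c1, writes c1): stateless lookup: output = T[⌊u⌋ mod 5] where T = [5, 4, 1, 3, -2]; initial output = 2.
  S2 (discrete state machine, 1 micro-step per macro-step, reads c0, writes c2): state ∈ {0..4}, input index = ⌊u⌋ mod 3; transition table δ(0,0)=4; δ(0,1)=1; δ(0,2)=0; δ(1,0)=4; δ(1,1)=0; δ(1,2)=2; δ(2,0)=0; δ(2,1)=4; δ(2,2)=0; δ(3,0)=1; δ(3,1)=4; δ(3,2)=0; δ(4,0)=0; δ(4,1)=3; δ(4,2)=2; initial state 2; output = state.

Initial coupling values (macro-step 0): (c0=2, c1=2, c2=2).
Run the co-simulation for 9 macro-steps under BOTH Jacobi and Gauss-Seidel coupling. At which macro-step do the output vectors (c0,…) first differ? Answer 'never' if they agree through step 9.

first divergence at macro-step: 1

[Jacobi] macro 1: S0 reads c2=2 → after 1×micro: 1; S1 reads c1=2 → after 1×micro: 1; S2 reads c0=2 → after 1×micro: 0 ⇒ (c0=1, c1=1, c2=0)
[Jacobi] macro 2: S0 reads c2=0 → after 1×micro: 0; S1 reads c1=1 → after 1×micro: 4; S2 reads c0=1 → after 1×micro: 1 ⇒ (c0=0, c1=4, c2=1)
[Jacobi] macro 3: S0 reads c2=1 → after 1×micro: 3; S1 reads c1=4 → after 1×micro: -2; S2 reads c0=0 → after 1×micro: 4 ⇒ (c0=3, c1=-2, c2=4)
[Jacobi] macro 4: S0 reads c2=4 → after 1×micro: 0; S1 reads c1=-2 → after 1×micro: 3; S2 reads c0=3 → after 1×micro: 0 ⇒ (c0=0, c1=3, c2=0)
[Jacobi] macro 5: S0 reads c2=0 → after 1×micro: 3; S1 reads c1=3 → after 1×micro: 3; S2 reads c0=0 → after 1×micro: 4 ⇒ (c0=3, c1=3, c2=4)
[Jacobi] macro 6: S0 reads c2=4 → after 1×micro: 0; S1 reads c1=3 → after 1×micro: 3; S2 reads c0=3 → after 1×micro: 0 ⇒ (c0=0, c1=3, c2=0)
[Jacobi] macro 7: S0 reads c2=0 → after 1×micro: 3; S1 reads c1=3 → after 1×micro: 3; S2 reads c0=0 → after 1×micro: 4 ⇒ (c0=3, c1=3, c2=4)
[Jacobi] macro 8: S0 reads c2=4 → after 1×micro: 0; S1 reads c1=3 → after 1×micro: 3; S2 reads c0=3 → after 1×micro: 0 ⇒ (c0=0, c1=3, c2=0)
[Jacobi] macro 9: S0 reads c2=0 → after 1×micro: 3; S1 reads c1=3 → after 1×micro: 3; S2 reads c0=0 → after 1×micro: 4 ⇒ (c0=3, c1=3, c2=4)
[Gauss-Seidel] macro 1: S0 reads c2=2 → after 1×micro: 1; S1 reads c1=2 → after 1×micro: 1; S2 reads c0=1 → after 1×micro: 4 ⇒ (c0=1, c1=1, c2=4)
[Gauss-Seidel] macro 2: S0 reads c2=4 → after 1×micro: 0; S1 reads c1=1 → after 1×micro: 4; S2 reads c0=0 → after 1×micro: 0 ⇒ (c0=0, c1=4, c2=0)
[Gauss-Seidel] macro 3: S0 reads c2=0 → after 1×micro: 3; S1 reads c1=4 → after 1×micro: -2; S2 reads c0=3 → after 1×micro: 4 ⇒ (c0=3, c1=-2, c2=4)
[Gauss-Seidel] macro 4: S0 reads c2=4 → after 1×micro: 0; S1 reads c1=-2 → after 1×micro: 3; S2 reads c0=0 → after 1×micro: 0 ⇒ (c0=0, c1=3, c2=0)
[Gauss-Seidel] macro 5: S0 reads c2=0 → after 1×micro: 3; S1 reads c1=3 → after 1×micro: 3; S2 reads c0=3 → after 1×micro: 4 ⇒ (c0=3, c1=3, c2=4)
[Gauss-Seidel] macro 6: S0 reads c2=4 → after 1×micro: 0; S1 reads c1=3 → after 1×micro: 3; S2 reads c0=0 → after 1×micro: 0 ⇒ (c0=0, c1=3, c2=0)
[Gauss-Seidel] macro 7: S0 reads c2=0 → after 1×micro: 3; S1 reads c1=3 → after 1×micro: 3; S2 reads c0=3 → after 1×micro: 4 ⇒ (c0=3, c1=3, c2=4)
[Gauss-Seidel] macro 8: S0 reads c2=4 → after 1×micro: 0; S1 reads c1=3 → after 1×micro: 3; S2 reads c0=0 → after 1×micro: 0 ⇒ (c0=0, c1=3, c2=0)
[Gauss-Seidel] macro 9: S0 reads c2=0 → after 1×micro: 3; S1 reads c1=3 → after 1×micro: 3; S2 reads c0=3 → after 1×micro: 4 ⇒ (c0=3, c1=3, c2=4)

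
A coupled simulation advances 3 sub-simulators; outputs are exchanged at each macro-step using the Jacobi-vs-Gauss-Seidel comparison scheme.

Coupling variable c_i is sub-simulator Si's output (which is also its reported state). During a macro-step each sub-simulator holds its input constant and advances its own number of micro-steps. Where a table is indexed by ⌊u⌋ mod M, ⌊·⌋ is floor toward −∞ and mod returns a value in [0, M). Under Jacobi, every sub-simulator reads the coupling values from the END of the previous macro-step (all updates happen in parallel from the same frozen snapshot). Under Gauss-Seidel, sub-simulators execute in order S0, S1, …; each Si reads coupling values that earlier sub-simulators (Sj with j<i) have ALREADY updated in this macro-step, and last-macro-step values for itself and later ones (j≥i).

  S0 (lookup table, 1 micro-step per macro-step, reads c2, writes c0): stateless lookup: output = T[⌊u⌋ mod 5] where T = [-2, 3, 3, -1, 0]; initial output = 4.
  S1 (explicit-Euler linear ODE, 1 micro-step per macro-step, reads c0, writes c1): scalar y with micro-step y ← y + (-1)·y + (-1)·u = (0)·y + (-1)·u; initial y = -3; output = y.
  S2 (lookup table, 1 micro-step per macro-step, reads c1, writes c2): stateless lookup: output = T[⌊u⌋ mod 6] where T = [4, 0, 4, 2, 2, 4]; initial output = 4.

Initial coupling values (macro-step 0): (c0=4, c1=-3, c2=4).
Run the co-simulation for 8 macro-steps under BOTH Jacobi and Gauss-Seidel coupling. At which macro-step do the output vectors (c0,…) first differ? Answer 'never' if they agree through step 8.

[Jacobi] macro 1: S0 reads c2=4 → after 1×micro: 0; S1 reads c0=4 → after 1×micro: -4; S2 reads c1=-3 → after 1×micro: 2 ⇒ (c0=0, c1=-4, c2=2)
[Jacobi] macro 2: S0 reads c2=2 → after 1×micro: 3; S1 reads c0=0 → after 1×micro: 0; S2 reads c1=-4 → after 1×micro: 4 ⇒ (c0=3, c1=0, c2=4)
[Jacobi] macro 3: S0 reads c2=4 → after 1×micro: 0; S1 reads c0=3 → after 1×micro: -3; S2 reads c1=0 → after 1×micro: 4 ⇒ (c0=0, c1=-3, c2=4)
[Jacobi] macro 4: S0 reads c2=4 → after 1×micro: 0; S1 reads c0=0 → after 1×micro: 0; S2 reads c1=-3 → after 1×micro: 2 ⇒ (c0=0, c1=0, c2=2)
[Jacobi] macro 5: S0 reads c2=2 → after 1×micro: 3; S1 reads c0=0 → after 1×micro: 0; S2 reads c1=0 → after 1×micro: 4 ⇒ (c0=3, c1=0, c2=4)
[Jacobi] macro 6: S0 reads c2=4 → after 1×micro: 0; S1 reads c0=3 → after 1×micro: -3; S2 reads c1=0 → after 1×micro: 4 ⇒ (c0=0, c1=-3, c2=4)
[Jacobi] macro 7: S0 reads c2=4 → after 1×micro: 0; S1 reads c0=0 → after 1×micro: 0; S2 reads c1=-3 → after 1×micro: 2 ⇒ (c0=0, c1=0, c2=2)
[Jacobi] macro 8: S0 reads c2=2 → after 1×micro: 3; S1 reads c0=0 → after 1×micro: 0; S2 reads c1=0 → after 1×micro: 4 ⇒ (c0=3, c1=0, c2=4)
[Gauss-Seidel] macro 1: S0 reads c2=4 → after 1×micro: 0; S1 reads c0=0 → after 1×micro: 0; S2 reads c1=0 → after 1×micro: 4 ⇒ (c0=0, c1=0, c2=4)
[Gauss-Seidel] macro 2: S0 reads c2=4 → after 1×micro: 0; S1 reads c0=0 → after 1×micro: 0; S2 reads c1=0 → after 1×micro: 4 ⇒ (c0=0, c1=0, c2=4)
[Gauss-Seidel] macro 3: S0 reads c2=4 → after 1×micro: 0; S1 reads c0=0 → after 1×micro: 0; S2 reads c1=0 → after 1×micro: 4 ⇒ (c0=0, c1=0, c2=4)
[Gauss-Seidel] macro 4: S0 reads c2=4 → after 1×micro: 0; S1 reads c0=0 → after 1×micro: 0; S2 reads c1=0 → after 1×micro: 4 ⇒ (c0=0, c1=0, c2=4)
[Gauss-Seidel] macro 5: S0 reads c2=4 → after 1×micro: 0; S1 reads c0=0 → after 1×micro: 0; S2 reads c1=0 → after 1×micro: 4 ⇒ (c0=0, c1=0, c2=4)
[Gauss-Seidel] macro 6: S0 reads c2=4 → after 1×micro: 0; S1 reads c0=0 → after 1×micro: 0; S2 reads c1=0 → after 1×micro: 4 ⇒ (c0=0, c1=0, c2=4)
[Gauss-Seidel] macro 7: S0 reads c2=4 → after 1×micro: 0; S1 reads c0=0 → after 1×micro: 0; S2 reads c1=0 → after 1×micro: 4 ⇒ (c0=0, c1=0, c2=4)
[Gauss-Seidel] macro 8: S0 reads c2=4 → after 1×micro: 0; S1 reads c0=0 → after 1×micro: 0; S2 reads c1=0 → after 1×micro: 4 ⇒ (c0=0, c1=0, c2=4)

first divergence at macro-step: 1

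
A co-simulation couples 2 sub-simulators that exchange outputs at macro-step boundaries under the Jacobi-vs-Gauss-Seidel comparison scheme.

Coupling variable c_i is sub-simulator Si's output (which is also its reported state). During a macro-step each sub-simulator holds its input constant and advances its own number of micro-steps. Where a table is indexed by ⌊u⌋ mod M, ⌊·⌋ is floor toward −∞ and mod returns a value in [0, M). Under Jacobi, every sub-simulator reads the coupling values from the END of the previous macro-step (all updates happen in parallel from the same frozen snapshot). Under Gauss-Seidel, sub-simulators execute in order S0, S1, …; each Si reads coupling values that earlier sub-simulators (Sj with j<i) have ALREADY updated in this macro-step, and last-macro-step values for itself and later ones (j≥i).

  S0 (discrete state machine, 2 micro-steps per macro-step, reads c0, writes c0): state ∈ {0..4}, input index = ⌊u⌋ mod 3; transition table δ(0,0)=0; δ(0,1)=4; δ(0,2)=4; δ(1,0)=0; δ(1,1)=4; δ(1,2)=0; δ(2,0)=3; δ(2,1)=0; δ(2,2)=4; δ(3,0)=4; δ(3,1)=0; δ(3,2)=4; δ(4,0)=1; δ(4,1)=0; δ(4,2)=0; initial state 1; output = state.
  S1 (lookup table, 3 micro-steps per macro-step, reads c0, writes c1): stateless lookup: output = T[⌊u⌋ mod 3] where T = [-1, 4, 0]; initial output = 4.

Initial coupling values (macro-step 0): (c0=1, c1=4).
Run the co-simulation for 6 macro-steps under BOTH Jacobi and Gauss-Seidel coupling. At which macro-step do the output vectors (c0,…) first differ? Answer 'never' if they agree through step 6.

[Jacobi] macro 1: S0 reads c0=1 → after 2×micro: 0; S1 reads c0=1 → after 3×micro: 4 ⇒ (c0=0, c1=4)
[Jacobi] macro 2: S0 reads c0=0 → after 2×micro: 0; S1 reads c0=0 → after 3×micro: -1 ⇒ (c0=0, c1=-1)
[Jacobi] macro 3: S0 reads c0=0 → after 2×micro: 0; S1 reads c0=0 → after 3×micro: -1 ⇒ (c0=0, c1=-1)
[Jacobi] macro 4: S0 reads c0=0 → after 2×micro: 0; S1 reads c0=0 → after 3×micro: -1 ⇒ (c0=0, c1=-1)
[Jacobi] macro 5: S0 reads c0=0 → after 2×micro: 0; S1 reads c0=0 → after 3×micro: -1 ⇒ (c0=0, c1=-1)
[Jacobi] macro 6: S0 reads c0=0 → after 2×micro: 0; S1 reads c0=0 → after 3×micro: -1 ⇒ (c0=0, c1=-1)
[Gauss-Seidel] macro 1: S0 reads c0=1 → after 2×micro: 0; S1 reads c0=0 → after 3×micro: -1 ⇒ (c0=0, c1=-1)
[Gauss-Seidel] macro 2: S0 reads c0=0 → after 2×micro: 0; S1 reads c0=0 → after 3×micro: -1 ⇒ (c0=0, c1=-1)
[Gauss-Seidel] macro 3: S0 reads c0=0 → after 2×micro: 0; S1 reads c0=0 → after 3×micro: -1 ⇒ (c0=0, c1=-1)
[Gauss-Seidel] macro 4: S0 reads c0=0 → after 2×micro: 0; S1 reads c0=0 → after 3×micro: -1 ⇒ (c0=0, c1=-1)
[Gauss-Seidel] macro 5: S0 reads c0=0 → after 2×micro: 0; S1 reads c0=0 → after 3×micro: -1 ⇒ (c0=0, c1=-1)
[Gauss-Seidel] macro 6: S0 reads c0=0 → after 2×micro: 0; S1 reads c0=0 → after 3×micro: -1 ⇒ (c0=0, c1=-1)

first divergence at macro-step: 1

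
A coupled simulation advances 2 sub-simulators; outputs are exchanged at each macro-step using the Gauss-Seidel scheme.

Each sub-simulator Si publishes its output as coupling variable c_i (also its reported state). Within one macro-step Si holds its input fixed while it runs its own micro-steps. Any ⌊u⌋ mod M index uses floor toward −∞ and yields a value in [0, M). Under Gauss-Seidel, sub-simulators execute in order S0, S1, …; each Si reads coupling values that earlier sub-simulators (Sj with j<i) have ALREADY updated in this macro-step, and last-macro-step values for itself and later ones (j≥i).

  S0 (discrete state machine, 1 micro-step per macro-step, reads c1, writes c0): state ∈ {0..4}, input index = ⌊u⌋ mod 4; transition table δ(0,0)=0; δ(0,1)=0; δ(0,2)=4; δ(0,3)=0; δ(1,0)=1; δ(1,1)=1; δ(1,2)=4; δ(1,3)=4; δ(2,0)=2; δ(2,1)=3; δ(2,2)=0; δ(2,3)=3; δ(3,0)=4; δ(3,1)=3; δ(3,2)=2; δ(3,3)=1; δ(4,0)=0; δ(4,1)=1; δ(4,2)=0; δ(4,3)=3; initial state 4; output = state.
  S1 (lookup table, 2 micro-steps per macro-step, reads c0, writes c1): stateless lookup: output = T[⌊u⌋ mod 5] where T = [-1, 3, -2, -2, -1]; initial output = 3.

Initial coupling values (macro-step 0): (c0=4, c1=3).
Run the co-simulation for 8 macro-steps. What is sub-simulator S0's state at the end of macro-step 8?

S0 state at macro-step 8 = 0

macro 1: S0 reads c1=3 → after 1×micro: 3; S1 reads c0=3 → after 2×micro: -2 ⇒ (c0=3, c1=-2)
macro 2: S0 reads c1=-2 → after 1×micro: 2; S1 reads c0=2 → after 2×micro: -2 ⇒ (c0=2, c1=-2)
macro 3: S0 reads c1=-2 → after 1×micro: 0; S1 reads c0=0 → after 2×micro: -1 ⇒ (c0=0, c1=-1)
macro 4: S0 reads c1=-1 → after 1×micro: 0; S1 reads c0=0 → after 2×micro: -1 ⇒ (c0=0, c1=-1)
macro 5: S0 reads c1=-1 → after 1×micro: 0; S1 reads c0=0 → after 2×micro: -1 ⇒ (c0=0, c1=-1)
macro 6: S0 reads c1=-1 → after 1×micro: 0; S1 reads c0=0 → after 2×micro: -1 ⇒ (c0=0, c1=-1)
macro 7: S0 reads c1=-1 → after 1×micro: 0; S1 reads c0=0 → after 2×micro: -1 ⇒ (c0=0, c1=-1)
macro 8: S0 reads c1=-1 → after 1×micro: 0; S1 reads c0=0 → after 2×micro: -1 ⇒ (c0=0, c1=-1)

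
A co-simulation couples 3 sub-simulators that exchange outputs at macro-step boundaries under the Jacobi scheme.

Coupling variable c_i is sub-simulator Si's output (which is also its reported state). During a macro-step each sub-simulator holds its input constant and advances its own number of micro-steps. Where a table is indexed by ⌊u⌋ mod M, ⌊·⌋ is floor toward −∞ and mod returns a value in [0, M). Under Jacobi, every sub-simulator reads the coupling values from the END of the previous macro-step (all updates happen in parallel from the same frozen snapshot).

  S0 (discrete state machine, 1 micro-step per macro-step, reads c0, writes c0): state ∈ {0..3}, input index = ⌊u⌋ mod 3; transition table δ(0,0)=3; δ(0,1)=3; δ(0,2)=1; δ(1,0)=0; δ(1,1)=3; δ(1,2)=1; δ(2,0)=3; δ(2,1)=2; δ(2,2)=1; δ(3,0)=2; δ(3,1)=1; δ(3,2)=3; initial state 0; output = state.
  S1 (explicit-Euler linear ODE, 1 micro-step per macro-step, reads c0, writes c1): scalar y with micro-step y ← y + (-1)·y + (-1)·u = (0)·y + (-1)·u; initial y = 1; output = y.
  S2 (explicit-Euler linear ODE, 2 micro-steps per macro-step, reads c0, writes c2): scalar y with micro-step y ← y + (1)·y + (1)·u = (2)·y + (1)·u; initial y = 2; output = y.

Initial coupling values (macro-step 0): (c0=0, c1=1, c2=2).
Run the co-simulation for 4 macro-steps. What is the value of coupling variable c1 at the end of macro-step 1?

macro 1: S0 reads c0=0 → after 1×micro: 3; S1 reads c0=0 → after 1×micro: 0; S2 reads c0=0 → after 2×micro: 8 ⇒ (c0=3, c1=0, c2=8)
macro 2: S0 reads c0=3 → after 1×micro: 2; S1 reads c0=3 → after 1×micro: -3; S2 reads c0=3 → after 2×micro: 41 ⇒ (c0=2, c1=-3, c2=41)
macro 3: S0 reads c0=2 → after 1×micro: 1; S1 reads c0=2 → after 1×micro: -2; S2 reads c0=2 → after 2×micro: 170 ⇒ (c0=1, c1=-2, c2=170)
macro 4: S0 reads c0=1 → after 1×micro: 3; S1 reads c0=1 → after 1×micro: -1; S2 reads c0=1 → after 2×micro: 683 ⇒ (c0=3, c1=-1, c2=683)

c1 at macro-step 1 = 0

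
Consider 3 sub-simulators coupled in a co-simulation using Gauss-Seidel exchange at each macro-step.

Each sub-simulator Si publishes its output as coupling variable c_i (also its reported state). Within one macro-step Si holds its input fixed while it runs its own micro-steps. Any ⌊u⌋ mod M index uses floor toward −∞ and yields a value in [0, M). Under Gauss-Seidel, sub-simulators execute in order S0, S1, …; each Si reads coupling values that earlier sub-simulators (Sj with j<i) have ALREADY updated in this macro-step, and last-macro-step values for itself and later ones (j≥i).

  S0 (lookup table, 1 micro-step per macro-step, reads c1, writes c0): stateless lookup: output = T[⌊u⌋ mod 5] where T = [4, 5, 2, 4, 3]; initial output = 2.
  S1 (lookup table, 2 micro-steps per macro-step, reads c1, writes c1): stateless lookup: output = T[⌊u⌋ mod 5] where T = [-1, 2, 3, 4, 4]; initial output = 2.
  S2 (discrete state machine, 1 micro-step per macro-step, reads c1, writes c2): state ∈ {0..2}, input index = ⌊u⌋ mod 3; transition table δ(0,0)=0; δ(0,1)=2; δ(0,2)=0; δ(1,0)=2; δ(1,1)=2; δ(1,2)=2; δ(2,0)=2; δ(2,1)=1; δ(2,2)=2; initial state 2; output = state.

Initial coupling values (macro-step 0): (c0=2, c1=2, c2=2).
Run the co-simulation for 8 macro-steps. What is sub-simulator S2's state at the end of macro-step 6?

S2 state at macro-step 6 = 1

macro 1: S0 reads c1=2 → after 1×micro: 2; S1 reads c1=2 → after 2×micro: 3; S2 reads c1=3 → after 1×micro: 2 ⇒ (c0=2, c1=3, c2=2)
macro 2: S0 reads c1=3 → after 1×micro: 4; S1 reads c1=3 → after 2×micro: 4; S2 reads c1=4 → after 1×micro: 1 ⇒ (c0=4, c1=4, c2=1)
macro 3: S0 reads c1=4 → after 1×micro: 3; S1 reads c1=4 → after 2×micro: 4; S2 reads c1=4 → after 1×micro: 2 ⇒ (c0=3, c1=4, c2=2)
macro 4: S0 reads c1=4 → after 1×micro: 3; S1 reads c1=4 → after 2×micro: 4; S2 reads c1=4 → after 1×micro: 1 ⇒ (c0=3, c1=4, c2=1)
macro 5: S0 reads c1=4 → after 1×micro: 3; S1 reads c1=4 → after 2×micro: 4; S2 reads c1=4 → after 1×micro: 2 ⇒ (c0=3, c1=4, c2=2)
macro 6: S0 reads c1=4 → after 1×micro: 3; S1 reads c1=4 → after 2×micro: 4; S2 reads c1=4 → after 1×micro: 1 ⇒ (c0=3, c1=4, c2=1)
macro 7: S0 reads c1=4 → after 1×micro: 3; S1 reads c1=4 → after 2×micro: 4; S2 reads c1=4 → after 1×micro: 2 ⇒ (c0=3, c1=4, c2=2)
macro 8: S0 reads c1=4 → after 1×micro: 3; S1 reads c1=4 → after 2×micro: 4; S2 reads c1=4 → after 1×micro: 1 ⇒ (c0=3, c1=4, c2=1)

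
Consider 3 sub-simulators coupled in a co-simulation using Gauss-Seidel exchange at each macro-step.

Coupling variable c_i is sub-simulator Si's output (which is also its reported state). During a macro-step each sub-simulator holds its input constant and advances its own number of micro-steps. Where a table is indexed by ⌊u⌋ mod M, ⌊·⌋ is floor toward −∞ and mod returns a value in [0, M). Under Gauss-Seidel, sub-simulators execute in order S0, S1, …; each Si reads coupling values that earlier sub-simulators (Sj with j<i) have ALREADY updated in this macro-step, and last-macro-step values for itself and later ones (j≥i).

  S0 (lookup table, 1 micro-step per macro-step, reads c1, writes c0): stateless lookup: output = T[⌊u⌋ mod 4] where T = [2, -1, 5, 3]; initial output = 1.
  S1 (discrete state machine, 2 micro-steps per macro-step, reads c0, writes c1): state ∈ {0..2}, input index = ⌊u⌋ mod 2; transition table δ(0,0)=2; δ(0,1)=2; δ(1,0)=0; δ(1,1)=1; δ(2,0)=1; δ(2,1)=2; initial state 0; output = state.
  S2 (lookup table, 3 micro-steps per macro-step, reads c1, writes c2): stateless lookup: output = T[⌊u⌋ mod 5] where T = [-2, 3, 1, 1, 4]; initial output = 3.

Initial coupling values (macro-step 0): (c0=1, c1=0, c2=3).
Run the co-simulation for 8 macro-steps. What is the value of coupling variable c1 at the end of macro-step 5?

macro 1: S0 reads c1=0 → after 1×micro: 2; S1 reads c0=2 → after 2×micro: 1; S2 reads c1=1 → after 3×micro: 3 ⇒ (c0=2, c1=1, c2=3)
macro 2: S0 reads c1=1 → after 1×micro: -1; S1 reads c0=-1 → after 2×micro: 1; S2 reads c1=1 → after 3×micro: 3 ⇒ (c0=-1, c1=1, c2=3)
macro 3: S0 reads c1=1 → after 1×micro: -1; S1 reads c0=-1 → after 2×micro: 1; S2 reads c1=1 → after 3×micro: 3 ⇒ (c0=-1, c1=1, c2=3)
macro 4: S0 reads c1=1 → after 1×micro: -1; S1 reads c0=-1 → after 2×micro: 1; S2 reads c1=1 → after 3×micro: 3 ⇒ (c0=-1, c1=1, c2=3)
macro 5: S0 reads c1=1 → after 1×micro: -1; S1 reads c0=-1 → after 2×micro: 1; S2 reads c1=1 → after 3×micro: 3 ⇒ (c0=-1, c1=1, c2=3)
macro 6: S0 reads c1=1 → after 1×micro: -1; S1 reads c0=-1 → after 2×micro: 1; S2 reads c1=1 → after 3×micro: 3 ⇒ (c0=-1, c1=1, c2=3)
macro 7: S0 reads c1=1 → after 1×micro: -1; S1 reads c0=-1 → after 2×micro: 1; S2 reads c1=1 → after 3×micro: 3 ⇒ (c0=-1, c1=1, c2=3)
macro 8: S0 reads c1=1 → after 1×micro: -1; S1 reads c0=-1 → after 2×micro: 1; S2 reads c1=1 → after 3×micro: 3 ⇒ (c0=-1, c1=1, c2=3)

c1 at macro-step 5 = 1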